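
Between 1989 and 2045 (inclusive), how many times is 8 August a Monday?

Track 8 August's weekday year by year (advancing +1, or +2 across a Feb 29):
  1989: Tue  1990: Wed (+1)  1991: Thu (+1)  1992: Sat (+2)  1993: Sun (+1)
  1994: Mon (+1) ✓  1995: Tue (+1)  1996: Thu (+2)  1997: Fri (+1)  1998: Sat (+1)
  1999: Sun (+1)  2000: Tue (+2)  2001: Wed (+1)  2002: Thu (+1)  … (29 more years) …
  2032: Sun (+2)  2033: Mon (+1) ✓  2034: Tue (+1)  2035: Wed (+1)  2036: Fri (+2)
  2037: Sat (+1)  2038: Sun (+1)  2039: Mon (+1) ✓  2040: Wed (+2)  2041: Thu (+1)
  2042: Fri (+1)  2043: Sat (+1)  2044: Mon (+2) ✓  2045: Tue (+1)
Monday years: 1994, 2005, 2011, 2016, 2022, 2033, 2039, 2044 — 8 in total.

8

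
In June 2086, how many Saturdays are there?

5

June 2086 has 30 days and begins on Saturday.
The first Saturday is June 1.
Saturdays fall on 1, 8, 15, 22, 29 — that's 5.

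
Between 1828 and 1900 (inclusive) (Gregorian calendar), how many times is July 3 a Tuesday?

11

Track July 3's weekday year by year (advancing +1, or +2 across a Feb 29):
  1828: Thu  1829: Fri (+1)  1830: Sat (+1)  1831: Sun (+1)  1832: Tue (+2) ✓
  1833: Wed (+1)  1834: Thu (+1)  1835: Fri (+1)  1836: Sun (+2)  1837: Mon (+1)
  1838: Tue (+1) ✓  1839: Wed (+1)  1840: Fri (+2)  1841: Sat (+1)  … (45 more years) …
  1887: Sun (+1)  1888: Tue (+2) ✓  1889: Wed (+1)  1890: Thu (+1)  1891: Fri (+1)
  1892: Sun (+2)  1893: Mon (+1)  1894: Tue (+1) ✓  1895: Wed (+1)  1896: Fri (+2)
  1897: Sat (+1)  1898: Sun (+1)  1899: Mon (+1)  1900: Tue (+1) ✓
Tuesday years: 1832, 1838, 1849, 1855, 1860, 1866, 1877, 1883, 1888, 1894, 1900 — 11 in total.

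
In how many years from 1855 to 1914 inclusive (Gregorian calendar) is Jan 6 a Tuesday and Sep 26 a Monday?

0

Check each year's weekday for Jan 6 and Sep 26:
  1855: Sat/Wed  1856: Sun/Fri  1857: Tue/Sat  1858: Wed/Sun  1859: Thu/Mon  1860: Fri/Wed  1861: Sun/Thu  1862: Mon/Fri  1863: Tue/Sat  1864: Wed/Mon  1865: Fri/Tue  1866: Sat/Wed  1867: Sun/Thu  1868: Mon/Sat  …(32 more)…  1901: Sun/Thu  1902: Mon/Fri  1903: Tue/Sat  1904: Wed/Mon  1905: Fri/Tue  1906: Sat/Wed  1907: Sun/Thu  1908: Mon/Sat  1909: Wed/Sun  1910: Thu/Mon  1911: Fri/Tue  1912: Sat/Thu  1913: Mon/Fri  1914: Tue/Sat
Both conditions hold in: no year — 0.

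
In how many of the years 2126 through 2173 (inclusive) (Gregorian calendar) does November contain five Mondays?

14

November has 30 days; it has five Mondays when Monday falls among the first (month-length − 28) days — i.e. when November 1 is one of Monday/Sunday.
November 1 by year: 2126:Fri 2127:Sat 2128:Mon✓ 2129:Tue 2130:Wed 2131:Thu 2132:Sat 2133:Sun✓ 2134:Mon✓ 2135:Tue 2136:Thu 2137:Fri 2138:Sat 2139:Sun✓ 2140:Tue …(18 more)… 2159:Thu 2160:Sat 2161:Sun✓ 2162:Mon✓ 2163:Tue 2164:Thu 2165:Fri 2166:Sat 2167:Sun✓ 2168:Tue 2169:Wed 2170:Thu 2171:Fri 2172:Sun✓ 2173:Mon✓
Years with five Mondays: 2128, 2133, 2134, 2139, 2144, 2145, 2150, 2151, 2156, 2161, 2162, 2167, 2172, 2173 → 14.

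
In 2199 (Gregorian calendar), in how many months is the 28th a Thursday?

3

Check the 28th of each month of 2199: Jan 28: Mon, Feb 28: Thu, Mar 28: Thu, Apr 28: Sun, May 28: Tue, Jun 28: Fri, Jul 28: Sun, Aug 28: Wed, Sep 28: Sat, Oct 28: Mon, Nov 28: Thu, Dec 28: Sat.
Thursday occurs in February, March, November — 3 months.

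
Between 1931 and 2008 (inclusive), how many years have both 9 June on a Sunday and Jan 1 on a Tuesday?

8

Check each year's weekday for 9 June and Jan 1:
  1931: Tue/Thu  1932: Thu/Fri  1933: Fri/Sun  1934: Sat/Mon  1935: Sun/Tue ✓  1936: Tue/Wed  1937: Wed/Fri  1938: Thu/Sat  1939: Fri/Sun  1940: Sun/Mon  1941: Mon/Wed  1942: Tue/Thu  1943: Wed/Fri  1944: Fri/Sat  …(50 more)…  1995: Fri/Sun  1996: Sun/Mon  1997: Mon/Wed  1998: Tue/Thu  1999: Wed/Fri  2000: Fri/Sat  2001: Sat/Mon  2002: Sun/Tue ✓  2003: Mon/Wed  2004: Wed/Thu  2005: Thu/Sat  2006: Fri/Sun  2007: Sat/Mon  2008: Mon/Tue
Both conditions hold in: 1935, 1946, 1957, 1963, 1974, 1985, 1991, 2002 — 8.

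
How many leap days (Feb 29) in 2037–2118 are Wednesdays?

Leap years in 2037–2118: 19 of them.
Feb 29 weekday advances by 5 (mod 7) from one leap year to the next four years later (or differs when a century non-leap intervenes).
Leap-day weekdays: 2040:Wed✓ 2044:Mon 2048:Sat 2052:Thu 2056:Tue 2060:Sun 2064:Fri 2068:Wed✓ 2072:Mon 2076:Sat 2080:Thu 2084:Tue 2088:Sun 2092:Fri 2096:Wed✓ 2104:Fri 2108:Wed✓ 2112:Mon 2116:Sat
Wednesday: 2040, 2068, 2096, 2108 → 4.

4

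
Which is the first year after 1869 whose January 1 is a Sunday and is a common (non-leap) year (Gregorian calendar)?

Jan 1 advances by 2 weekdays after a leap year and by 1 after a common year.
1869: Jan 1 is Friday.
1870: Saturday
1871: Sunday
1871 begins on a Sunday and is a common year.

1871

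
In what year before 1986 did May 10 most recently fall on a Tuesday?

From one year to the next, a fixed date's weekday advances by 1, or by 2 when a Feb 29 lies between the two dates.
1986: May 10 is Saturday.
1985: Friday (−1)
1984: Thursday (−1)
1983: Tuesday (−2)
May 10 falls on a Tuesday in 1983.

1983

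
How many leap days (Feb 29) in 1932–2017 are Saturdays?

Leap years in 1932–2017: 22 of them.
Feb 29 weekday advances by 5 (mod 7) from one leap year to the next four years later (or differs when a century non-leap intervenes).
Leap-day weekdays: 1932:Mon 1936:Sat✓ 1940:Thu 1944:Tue 1948:Sun 1952:Fri 1956:Wed 1960:Mon 1964:Sat✓ 1968:Thu 1972:Tue 1976:Sun 1980:Fri 1984:Wed 1988:Mon 1992:Sat✓ 1996:Thu 2000:Tue 2004:Sun 2008:Fri 2012:Wed 2016:Mon
Saturday: 1936, 1964, 1992 → 3.

3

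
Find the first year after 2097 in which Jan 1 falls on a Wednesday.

Jan 1 advances by 2 weekdays after a leap year and by 1 after a common year.
2097: Jan 1 is Tuesday.
2098: Wednesday
2098 begins on a Wednesday

2098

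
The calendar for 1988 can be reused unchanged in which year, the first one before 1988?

Two years share a calendar iff Jan 1 falls on the same weekday and both are leap or both are common. 1988: Jan 1 is Friday, leap year.
1987: Jan 1 Thursday, common
1986: Jan 1 Wednesday, common
1985: Jan 1 Tuesday, common
1984: Jan 1 Sunday, leap
1983: Jan 1 Saturday, common
1982: Jan 1 Friday, common
1981: Jan 1 Thursday, common
1980: Jan 1 Tuesday, leap
1979: Jan 1 Monday, common
1978: Jan 1 Sunday, common
1977: Jan 1 Saturday, common
1976: Jan 1 Thursday, leap
1975: Jan 1 Wednesday, common
1974: Jan 1 Tuesday, common
1973: Jan 1 Monday, common
1972: Jan 1 Saturday, leap
1971: Jan 1 Friday, common
1970: Jan 1 Thursday, common
1969: Jan 1 Wednesday, common
1968: Jan 1 Monday, leap
1967: Jan 1 Sunday, common
1966: Jan 1 Saturday, common
1965: Jan 1 Friday, common
1964: Jan 1 Wednesday, leap
1963: Jan 1 Tuesday, common
1962: Jan 1 Monday, common
1961: Jan 1 Sunday, common
1960: Jan 1 Friday, leap
1960 matches on both conditions.

1960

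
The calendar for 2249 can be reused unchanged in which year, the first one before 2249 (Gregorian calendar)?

Two years share a calendar iff Jan 1 falls on the same weekday and both are leap or both are common. 2249: Jan 1 is Monday, common year.
2248: Jan 1 Saturday, leap
2247: Jan 1 Friday, common
2246: Jan 1 Thursday, common
2245: Jan 1 Wednesday, common
2244: Jan 1 Monday, leap
2243: Jan 1 Sunday, common
2242: Jan 1 Saturday, common
2241: Jan 1 Friday, common
2240: Jan 1 Wednesday, leap
2239: Jan 1 Tuesday, common
2238: Jan 1 Monday, common
2238 matches on both conditions.

2238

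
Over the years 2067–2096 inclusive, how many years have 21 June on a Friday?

4

Track 21 June's weekday year by year (advancing +1, or +2 across a Feb 29):
  2067: Tue  2068: Thu (+2)  2069: Fri (+1) ✓  2070: Sat (+1)  2071: Sun (+1)
  2072: Tue (+2)  2073: Wed (+1)  2074: Thu (+1)  2075: Fri (+1) ✓  2076: Sun (+2)
  2077: Mon (+1)  2078: Tue (+1)  2079: Wed (+1)  2080: Fri (+2) ✓  2081: Sat (+1)
  2082: Sun (+1)  2083: Mon (+1)  2084: Wed (+2)  2085: Thu (+1)  2086: Fri (+1) ✓
  2087: Sat (+1)  2088: Mon (+2)  2089: Tue (+1)  2090: Wed (+1)  2091: Thu (+1)
  2092: Sat (+2)  2093: Sun (+1)  2094: Mon (+1)  2095: Tue (+1)  2096: Thu (+2)
Friday years: 2069, 2075, 2080, 2086 — 4 in total.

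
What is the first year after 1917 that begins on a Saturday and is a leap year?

Jan 1 advances by 2 weekdays after a leap year and by 1 after a common year.
1917: Jan 1 is Monday.
1918: Tuesday
1919: Wednesday
1920: Thursday (leap)
1921: Saturday
1922: Sunday
1923: Monday
1924: Tuesday (leap)
1925: Thursday
1926: Friday
1927: Saturday
1928: Sunday (leap)
1929: Tuesday
1930: Wednesday
1931: Thursday
1932: Friday (leap)
1933: Sunday
1934: Monday
1935: Tuesday
1936: Wednesday (leap)
1937: Friday
1938: Saturday
1939: Sunday
1940: Monday (leap)
1941: Wednesday
1942: Thursday
1943: Friday
1944: Saturday (leap)
1944 begins on a Saturday and is a leap year.

1944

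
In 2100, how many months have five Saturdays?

4

A month of length L has five Saturdays iff its first Saturday is on day ≤ L−28 (so day 1–3 in a 31-day month, 1–2 in a 30-day month, day 1 in a leap February).
Checking each month of 2100: Jan starts Fri (31d) ✓; Feb starts Mon (28d); Mar starts Mon (31d); Apr starts Thu (30d); May starts Sat (31d) ✓; Jun starts Tue (30d); Jul starts Thu (31d) ✓; Aug starts Sun (31d); Sep starts Wed (30d); Oct starts Fri (31d) ✓; Nov starts Mon (30d); Dec starts Wed (31d).
Five-Saturday months: January, May, July, October → 4.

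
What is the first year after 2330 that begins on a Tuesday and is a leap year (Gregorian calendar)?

2352

Jan 1 advances by 2 weekdays after a leap year and by 1 after a common year.
2330: Jan 1 is Wednesday.
2331: Thursday
2332: Friday (leap)
2333: Sunday
2334: Monday
2335: Tuesday
2336: Wednesday (leap)
2337: Friday
2338: Saturday
2339: Sunday
2340: Monday (leap)
2341: Wednesday
2342: Thursday
2343: Friday
2344: Saturday (leap)
2345: Monday
2346: Tuesday
2347: Wednesday
2348: Thursday (leap)
2349: Saturday
2350: Sunday
2351: Monday
2352: Tuesday (leap)
2352 begins on a Tuesday and is a leap year.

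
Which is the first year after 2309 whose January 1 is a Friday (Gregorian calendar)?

2315

Jan 1 advances by 2 weekdays after a leap year and by 1 after a common year.
2309: Jan 1 is Friday.
2310: Saturday
2311: Sunday
2312: Monday (leap)
2313: Wednesday
2314: Thursday
2315: Friday
2315 begins on a Friday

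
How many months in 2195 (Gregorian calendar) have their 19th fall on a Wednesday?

1

Check the 19th of each month of 2195: Jan 19: Mon, Feb 19: Thu, Mar 19: Thu, Apr 19: Sun, May 19: Tue, Jun 19: Fri, Jul 19: Sun, Aug 19: Wed, Sep 19: Sat, Oct 19: Mon, Nov 19: Thu, Dec 19: Sat.
Wednesday occurs in August — 1 month.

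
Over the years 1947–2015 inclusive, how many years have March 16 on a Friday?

Track March 16's weekday year by year (advancing +1, or +2 across a Feb 29):
  1947: Sun  1948: Tue (+2)  1949: Wed (+1)  1950: Thu (+1)  1951: Fri (+1) ✓
  1952: Sun (+2)  1953: Mon (+1)  1954: Tue (+1)  1955: Wed (+1)  1956: Fri (+2) ✓
  1957: Sat (+1)  1958: Sun (+1)  1959: Mon (+1)  1960: Wed (+2)  … (41 more years) …
  2002: Sat (+1)  2003: Sun (+1)  2004: Tue (+2)  2005: Wed (+1)  2006: Thu (+1)
  2007: Fri (+1) ✓  2008: Sun (+2)  2009: Mon (+1)  2010: Tue (+1)  2011: Wed (+1)
  2012: Fri (+2) ✓  2013: Sat (+1)  2014: Sun (+1)  2015: Mon (+1)
Friday years: 1951, 1956, 1962, 1973, 1979, 1984, 1990, 2001, 2007, 2012 — 10 in total.

10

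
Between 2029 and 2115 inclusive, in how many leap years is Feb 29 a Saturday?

Leap years in 2029–2115: 20 of them.
Feb 29 weekday advances by 5 (mod 7) from one leap year to the next four years later (or differs when a century non-leap intervenes).
Leap-day weekdays: 2032:Sun 2036:Fri 2040:Wed 2044:Mon 2048:Sat✓ 2052:Thu 2056:Tue 2060:Sun 2064:Fri 2068:Wed 2072:Mon 2076:Sat✓ 2080:Thu 2084:Tue 2088:Sun 2092:Fri 2096:Wed 2104:Fri 2108:Wed 2112:Mon
Saturday: 2048, 2076 → 2.

2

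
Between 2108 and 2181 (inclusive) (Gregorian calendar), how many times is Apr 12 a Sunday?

11

Track Apr 12's weekday year by year (advancing +1, or +2 across a Feb 29):
  2108: Thu  2109: Fri (+1)  2110: Sat (+1)  2111: Sun (+1) ✓  2112: Tue (+2)
  2113: Wed (+1)  2114: Thu (+1)  2115: Fri (+1)  2116: Sun (+2) ✓  2117: Mon (+1)
  2118: Tue (+1)  2119: Wed (+1)  2120: Fri (+2)  2121: Sat (+1)  … (46 more years) …
  2168: Tue (+2)  2169: Wed (+1)  2170: Thu (+1)  2171: Fri (+1)  2172: Sun (+2) ✓
  2173: Mon (+1)  2174: Tue (+1)  2175: Wed (+1)  2176: Fri (+2)  2177: Sat (+1)
  2178: Sun (+1) ✓  2179: Mon (+1)  2180: Wed (+2)  2181: Thu (+1)
Sunday years: 2111, 2116, 2122, 2133, 2139, 2144, 2150, 2161, 2167, 2172, 2178 — 11 in total.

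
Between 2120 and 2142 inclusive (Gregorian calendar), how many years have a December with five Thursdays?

December has 31 days; it has five Thursdays when Thursday falls among the first (month-length − 28) days — i.e. when December 1 is one of Thursday/Wednesday/Tuesday.
December 1 by year: 2120:Sun 2121:Mon 2122:Tue✓ 2123:Wed✓ 2124:Fri 2125:Sat 2126:Sun 2127:Mon 2128:Wed✓ 2129:Thu✓ 2130:Fri 2131:Sat 2132:Mon 2133:Tue✓ 2134:Wed✓ 2135:Thu✓ 2136:Sat 2137:Sun 2138:Mon 2139:Tue✓ 2140:Thu✓ 2141:Fri 2142:Sat
Years with five Thursdays: 2122, 2123, 2128, 2129, 2133, 2134, 2135, 2139, 2140 → 9.

9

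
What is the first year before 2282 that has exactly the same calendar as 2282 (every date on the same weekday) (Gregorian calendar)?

2271

Two years share a calendar iff Jan 1 falls on the same weekday and both are leap or both are common. 2282: Jan 1 is Sunday, common year.
2281: Jan 1 Saturday, common
2280: Jan 1 Thursday, leap
2279: Jan 1 Wednesday, common
2278: Jan 1 Tuesday, common
2277: Jan 1 Monday, common
2276: Jan 1 Saturday, leap
2275: Jan 1 Friday, common
2274: Jan 1 Thursday, common
2273: Jan 1 Wednesday, common
2272: Jan 1 Monday, leap
2271: Jan 1 Sunday, common
2271 matches on both conditions.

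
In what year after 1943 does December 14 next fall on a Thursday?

1944

From one year to the next, a fixed date's weekday advances by 1, or by 2 when a Feb 29 lies between the two dates.
1943: December 14 is Tuesday.
1944: Thursday (+2)
December 14 falls on a Thursday in 1944.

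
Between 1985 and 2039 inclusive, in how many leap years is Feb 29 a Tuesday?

Leap years in 1985–2039: 13 of them.
Feb 29 weekday advances by 5 (mod 7) from one leap year to the next four years later (or differs when a century non-leap intervenes).
Leap-day weekdays: 1988:Mon 1992:Sat 1996:Thu 2000:Tue✓ 2004:Sun 2008:Fri 2012:Wed 2016:Mon 2020:Sat 2024:Thu 2028:Tue✓ 2032:Sun 2036:Fri
Tuesday: 2000, 2028 → 2.

2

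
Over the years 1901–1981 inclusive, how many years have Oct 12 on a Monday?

Track Oct 12's weekday year by year (advancing +1, or +2 across a Feb 29):
  1901: Sat  1902: Sun (+1)  1903: Mon (+1) ✓  1904: Wed (+2)  1905: Thu (+1)
  1906: Fri (+1)  1907: Sat (+1)  1908: Mon (+2) ✓  1909: Tue (+1)  1910: Wed (+1)
  1911: Thu (+1)  1912: Sat (+2)  1913: Sun (+1)  1914: Mon (+1) ✓  … (53 more years) …
  1968: Sat (+2)  1969: Sun (+1)  1970: Mon (+1) ✓  1971: Tue (+1)  1972: Thu (+2)
  1973: Fri (+1)  1974: Sat (+1)  1975: Sun (+1)  1976: Tue (+2)  1977: Wed (+1)
  1978: Thu (+1)  1979: Fri (+1)  1980: Sun (+2)  1981: Mon (+1) ✓
Monday years: 1903, 1908, 1914, 1925, 1931, 1936, 1942, 1953, 1959, 1964, 1970, 1981 — 12 in total.

12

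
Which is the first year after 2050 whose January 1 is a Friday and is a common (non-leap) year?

Jan 1 advances by 2 weekdays after a leap year and by 1 after a common year.
2050: Jan 1 is Saturday.
2051: Sunday
2052: Monday (leap)
2053: Wednesday
2054: Thursday
2055: Friday
2055 begins on a Friday and is a common year.

2055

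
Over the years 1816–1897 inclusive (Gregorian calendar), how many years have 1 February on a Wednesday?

11

Track 1 February's weekday year by year (advancing +1, or +2 across a Feb 29):
  1816: Thu  1817: Sat (+2)  1818: Sun (+1)  1819: Mon (+1)  1820: Tue (+1)
  1821: Thu (+2)  1822: Fri (+1)  1823: Sat (+1)  1824: Sun (+1)  1825: Tue (+2)
  1826: Wed (+1) ✓  1827: Thu (+1)  1828: Fri (+1)  1829: Sun (+2)  … (54 more years) …
  1884: Fri (+1)  1885: Sun (+2)  1886: Mon (+1)  1887: Tue (+1)  1888: Wed (+1) ✓
  1889: Fri (+2)  1890: Sat (+1)  1891: Sun (+1)  1892: Mon (+1)  1893: Wed (+2) ✓
  1894: Thu (+1)  1895: Fri (+1)  1896: Sat (+1)  1897: Mon (+2)
Wednesday years: 1826, 1832, 1837, 1843, 1854, 1860, 1865, 1871, 1882, 1888, 1893 — 11 in total.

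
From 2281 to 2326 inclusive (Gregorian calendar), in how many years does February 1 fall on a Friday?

7

Track February 1's weekday year by year (advancing +1, or +2 across a Feb 29):
  2281: Tue  2282: Wed (+1)  2283: Thu (+1)  2284: Fri (+1) ✓  2285: Sun (+2)
  2286: Mon (+1)  2287: Tue (+1)  2288: Wed (+1)  2289: Fri (+2) ✓  2290: Sat (+1)
  2291: Sun (+1)  2292: Mon (+1)  2293: Wed (+2)  2294: Thu (+1)  … (18 more years) …
  2313: Sat (+2)  2314: Sun (+1)  2315: Mon (+1)  2316: Tue (+1)  2317: Thu (+2)
  2318: Fri (+1) ✓  2319: Sat (+1)  2320: Sun (+1)  2321: Tue (+2)  2322: Wed (+1)
  2323: Thu (+1)  2324: Fri (+1) ✓  2325: Sun (+2)  2326: Mon (+1)
Friday years: 2284, 2289, 2295, 2301, 2307, 2318, 2324 — 7 in total.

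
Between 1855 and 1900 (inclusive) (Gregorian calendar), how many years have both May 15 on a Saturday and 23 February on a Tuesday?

Check each year's weekday for May 15 and 23 February:
  1855: Tue/Fri  1856: Thu/Sat  1857: Fri/Mon  1858: Sat/Tue ✓  1859: Sun/Wed  1860: Tue/Thu  1861: Wed/Sat  1862: Thu/Sun  1863: Fri/Mon  1864: Sun/Tue  1865: Mon/Thu  1866: Tue/Fri  1867: Wed/Sat  1868: Fri/Sun  …(18 more)…  1887: Sun/Wed  1888: Tue/Thu  1889: Wed/Sat  1890: Thu/Sun  1891: Fri/Mon  1892: Sun/Tue  1893: Mon/Thu  1894: Tue/Fri  1895: Wed/Sat  1896: Fri/Sun  1897: Sat/Tue ✓  1898: Sun/Wed  1899: Mon/Thu  1900: Tue/Fri
Both conditions hold in: 1858, 1869, 1875, 1886, 1897 — 5.

5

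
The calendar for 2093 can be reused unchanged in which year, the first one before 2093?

2082

Two years share a calendar iff Jan 1 falls on the same weekday and both are leap or both are common. 2093: Jan 1 is Thursday, common year.
2092: Jan 1 Tuesday, leap
2091: Jan 1 Monday, common
2090: Jan 1 Sunday, common
2089: Jan 1 Saturday, common
2088: Jan 1 Thursday, leap
2087: Jan 1 Wednesday, common
2086: Jan 1 Tuesday, common
2085: Jan 1 Monday, common
2084: Jan 1 Saturday, leap
2083: Jan 1 Friday, common
2082: Jan 1 Thursday, common
2082 matches on both conditions.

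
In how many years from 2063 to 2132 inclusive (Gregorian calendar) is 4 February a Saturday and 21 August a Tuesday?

3

Check each year's weekday for 4 February and 21 August:
  2063: Sun/Tue  2064: Mon/Thu  2065: Wed/Fri  2066: Thu/Sat  2067: Fri/Sun  2068: Sat/Tue ✓  2069: Mon/Wed  2070: Tue/Thu  2071: Wed/Fri  2072: Thu/Sun  2073: Sat/Mon  2074: Sun/Tue  2075: Mon/Wed  2076: Tue/Fri  …(42 more)…  2119: Sat/Mon  2120: Sun/Wed  2121: Tue/Thu  2122: Wed/Fri  2123: Thu/Sat  2124: Fri/Mon  2125: Sun/Tue  2126: Mon/Wed  2127: Tue/Thu  2128: Wed/Sat  2129: Fri/Sun  2130: Sat/Mon  2131: Sun/Tue  2132: Mon/Thu
Both conditions hold in: 2068, 2096, 2108 — 3.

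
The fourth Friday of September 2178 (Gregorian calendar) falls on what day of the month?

25

September 1, 2178 is a Tuesday, so the first Friday is the 4th.
The fourth Friday is 4 + 21 = 25.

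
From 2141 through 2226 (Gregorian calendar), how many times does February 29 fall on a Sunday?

3

Leap years in 2141–2226: 20 of them.
Feb 29 weekday advances by 5 (mod 7) from one leap year to the next four years later (or differs when a century non-leap intervenes).
Leap-day weekdays: 2144:Sat 2148:Thu 2152:Tue 2156:Sun✓ 2160:Fri 2164:Wed 2168:Mon 2172:Sat 2176:Thu 2180:Tue 2184:Sun✓ 2188:Fri 2192:Wed 2196:Mon 2204:Wed 2208:Mon 2212:Sat 2216:Thu 2220:Tue 2224:Sun✓
Sunday: 2156, 2184, 2224 → 3.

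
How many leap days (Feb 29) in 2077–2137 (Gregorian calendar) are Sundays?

Leap years in 2077–2137: 14 of them.
Feb 29 weekday advances by 5 (mod 7) from one leap year to the next four years later (or differs when a century non-leap intervenes).
Leap-day weekdays: 2080:Thu 2084:Tue 2088:Sun✓ 2092:Fri 2096:Wed 2104:Fri 2108:Wed 2112:Mon 2116:Sat 2120:Thu 2124:Tue 2128:Sun✓ 2132:Fri 2136:Wed
Sunday: 2088, 2128 → 2.

2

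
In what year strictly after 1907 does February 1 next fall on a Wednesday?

1911

From one year to the next, a fixed date's weekday advances by 1, or by 2 when a Feb 29 lies between the two dates.
1907: February 1 is Friday.
1908: Saturday (+1)
1909: Monday (+2)
1910: Tuesday (+1)
1911: Wednesday (+1)
February 1 falls on a Wednesday in 1911.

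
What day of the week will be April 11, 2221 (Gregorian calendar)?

Wednesday

January 1, 2221 is a Monday.
April 11 is day 101 of the year, i.e. 100 days after Jan 1.
100 mod 7 = 2, so advance 2 weekdays from Monday: Wednesday.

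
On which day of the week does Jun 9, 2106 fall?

Wednesday

January 1, 2106 is a Friday.
June 9 is day 160 of the year, i.e. 159 days after Jan 1.
159 mod 7 = 5, so advance 5 weekdays from Friday: Wednesday.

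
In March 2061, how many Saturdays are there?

March 2061 has 31 days and begins on Tuesday.
The first Saturday is March 5.
Saturdays fall on 5, 12, 19, 26 — that's 4.

4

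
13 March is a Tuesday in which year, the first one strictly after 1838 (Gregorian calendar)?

1849

From one year to the next, a fixed date's weekday advances by 1, or by 2 when a Feb 29 lies between the two dates.
1838: March 13 is Tuesday.
1839: Wednesday (+1)
1840: Friday (+2)
1841: Saturday (+1)
1842: Sunday (+1)
1843: Monday (+1)
1844: Wednesday (+2)
1845: Thursday (+1)
1846: Friday (+1)
1847: Saturday (+1)
1848: Monday (+2)
1849: Tuesday (+1)
13 March falls on a Tuesday in 1849.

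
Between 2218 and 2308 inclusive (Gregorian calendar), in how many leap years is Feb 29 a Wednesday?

Leap years in 2218–2308: 22 of them.
Feb 29 weekday advances by 5 (mod 7) from one leap year to the next four years later (or differs when a century non-leap intervenes).
Leap-day weekdays: 2220:Tue 2224:Sun 2228:Fri 2232:Wed✓ 2236:Mon 2240:Sat 2244:Thu 2248:Tue 2252:Sun 2256:Fri 2260:Wed✓ 2264:Mon 2268:Sat 2272:Thu 2276:Tue 2280:Sun 2284:Fri 2288:Wed✓ 2292:Mon 2296:Sat 2304:Mon 2308:Sat
Wednesday: 2232, 2260, 2288 → 3.

3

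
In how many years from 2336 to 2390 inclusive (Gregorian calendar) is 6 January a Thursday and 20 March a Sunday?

6

Check each year's weekday for 6 January and 20 March:
  2336: Mon/Fri  2337: Wed/Sat  2338: Thu/Sun ✓  2339: Fri/Mon  2340: Sat/Wed  2341: Mon/Thu  2342: Tue/Fri  2343: Wed/Sat  2344: Thu/Mon  2345: Sat/Tue  2346: Sun/Wed  2347: Mon/Thu  2348: Tue/Sat  2349: Thu/Sun ✓  …(27 more)…  2377: Thu/Sun ✓  2378: Fri/Mon  2379: Sat/Tue  2380: Sun/Thu  2381: Tue/Fri  2382: Wed/Sat  2383: Thu/Sun ✓  2384: Fri/Tue  2385: Sun/Wed  2386: Mon/Thu  2387: Tue/Fri  2388: Wed/Sun  2389: Fri/Mon  2390: Sat/Tue
Both conditions hold in: 2338, 2349, 2355, 2366, 2377, 2383 — 6.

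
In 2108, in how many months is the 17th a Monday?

2

Check the 17th of each month of 2108: Jan 17: Tue, Feb 17: Fri, Mar 17: Sat, Apr 17: Tue, May 17: Thu, Jun 17: Sun, Jul 17: Tue, Aug 17: Fri, Sep 17: Mon, Oct 17: Wed, Nov 17: Sat, Dec 17: Mon.
Monday occurs in September, December — 2 months.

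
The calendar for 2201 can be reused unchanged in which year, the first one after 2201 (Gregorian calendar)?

Two years share a calendar iff Jan 1 falls on the same weekday and both are leap or both are common. 2201: Jan 1 is Thursday, common year.
2202: Jan 1 Friday, common
2203: Jan 1 Saturday, common
2204: Jan 1 Sunday, leap
2205: Jan 1 Tuesday, common
2206: Jan 1 Wednesday, common
2207: Jan 1 Thursday, common
2207 matches on both conditions.

2207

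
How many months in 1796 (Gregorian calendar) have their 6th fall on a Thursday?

Check the 6th of each month of 1796: Jan 6: Wed, Feb 6: Sat, Mar 6: Sun, Apr 6: Wed, May 6: Fri, Jun 6: Mon, Jul 6: Wed, Aug 6: Sat, Sep 6: Tue, Oct 6: Thu, Nov 6: Sun, Dec 6: Tue.
Thursday occurs in October — 1 month.

1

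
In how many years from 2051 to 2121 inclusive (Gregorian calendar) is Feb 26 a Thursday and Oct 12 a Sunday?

0

Check each year's weekday for Feb 26 and Oct 12:
  2051: Sun/Thu  2052: Mon/Sat  2053: Wed/Sun  2054: Thu/Mon  2055: Fri/Tue  2056: Sat/Thu  2057: Mon/Fri  2058: Tue/Sat  2059: Wed/Sun  2060: Thu/Tue  2061: Sat/Wed  2062: Sun/Thu  2063: Mon/Fri  2064: Tue/Sun  …(43 more)…  2108: Sun/Fri  2109: Tue/Sat  2110: Wed/Sun  2111: Thu/Mon  2112: Fri/Wed  2113: Sun/Thu  2114: Mon/Fri  2115: Tue/Sat  2116: Wed/Mon  2117: Fri/Tue  2118: Sat/Wed  2119: Sun/Thu  2120: Mon/Sat  2121: Wed/Sun
Both conditions hold in: no year — 0.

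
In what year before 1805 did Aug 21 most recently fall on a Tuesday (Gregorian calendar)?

From one year to the next, a fixed date's weekday advances by 1, or by 2 when a Feb 29 lies between the two dates.
1805: August 21 is Wednesday.
1804: Tuesday (−1)
Aug 21 falls on a Tuesday in 1804.

1804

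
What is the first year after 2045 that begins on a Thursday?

Jan 1 advances by 2 weekdays after a leap year and by 1 after a common year.
2045: Jan 1 is Sunday.
2046: Monday
2047: Tuesday
2048: Wednesday (leap)
2049: Friday
2050: Saturday
2051: Sunday
2052: Monday (leap)
2053: Wednesday
2054: Thursday
2054 begins on a Thursday

2054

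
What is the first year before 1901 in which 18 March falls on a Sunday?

1900

From one year to the next, a fixed date's weekday advances by 1, or by 2 when a Feb 29 lies between the two dates.
1901: March 18 is Monday.
1900: Sunday (−1)
18 March falls on a Sunday in 1900.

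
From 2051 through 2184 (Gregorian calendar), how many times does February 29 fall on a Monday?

Leap years in 2051–2184: 33 of them.
Feb 29 weekday advances by 5 (mod 7) from one leap year to the next four years later (or differs when a century non-leap intervenes).
Leap-day weekdays: 2052:Thu 2056:Tue 2060:Sun 2064:Fri 2068:Wed 2072:Mon✓ 2076:Sat 2080:Thu 2084:Tue 2088:Sun 2092:Fri 2096:Wed 2104:Fri …(7 more)… 2136:Wed 2140:Mon✓ 2144:Sat 2148:Thu 2152:Tue 2156:Sun 2160:Fri 2164:Wed 2168:Mon✓ 2172:Sat 2176:Thu 2180:Tue 2184:Sun
Monday: 2072, 2112, 2140, 2168 → 4.

4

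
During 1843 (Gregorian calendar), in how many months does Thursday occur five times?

A month of length L has five Thursdays iff its first Thursday is on day ≤ L−28 (so day 1–3 in a 31-day month, 1–2 in a 30-day month, day 1 in a leap February).
Checking each month of 1843: Jan starts Sun (31d); Feb starts Wed (28d); Mar starts Wed (31d) ✓; Apr starts Sat (30d); May starts Mon (31d); Jun starts Thu (30d) ✓; Jul starts Sat (31d); Aug starts Tue (31d) ✓; Sep starts Fri (30d); Oct starts Sun (31d); Nov starts Wed (30d) ✓; Dec starts Fri (31d).
Five-Thursday months: March, June, August, November → 4.

4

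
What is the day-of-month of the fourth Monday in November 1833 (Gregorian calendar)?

November 1, 1833 is a Friday, so the first Monday is the 4th.
The fourth Monday is 4 + 21 = 25.

25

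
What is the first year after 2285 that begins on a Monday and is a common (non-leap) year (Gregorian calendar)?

Jan 1 advances by 2 weekdays after a leap year and by 1 after a common year.
2285: Jan 1 is Thursday.
2286: Friday
2287: Saturday
2288: Sunday (leap)
2289: Tuesday
2290: Wednesday
2291: Thursday
2292: Friday (leap)
2293: Sunday
2294: Monday
2294 begins on a Monday and is a common year.

2294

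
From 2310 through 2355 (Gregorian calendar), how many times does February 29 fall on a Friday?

Leap years in 2310–2355: 11 of them.
Feb 29 weekday advances by 5 (mod 7) from one leap year to the next four years later (or differs when a century non-leap intervenes).
Leap-day weekdays: 2312:Thu 2316:Tue 2320:Sun 2324:Fri✓ 2328:Wed 2332:Mon 2336:Sat 2340:Thu 2344:Tue 2348:Sun 2352:Fri✓
Friday: 2324, 2352 → 2.

2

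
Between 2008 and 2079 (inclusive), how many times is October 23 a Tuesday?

10

Track October 23's weekday year by year (advancing +1, or +2 across a Feb 29):
  2008: Thu  2009: Fri (+1)  2010: Sat (+1)  2011: Sun (+1)  2012: Tue (+2) ✓
  2013: Wed (+1)  2014: Thu (+1)  2015: Fri (+1)  2016: Sun (+2)  2017: Mon (+1)
  2018: Tue (+1) ✓  2019: Wed (+1)  2020: Fri (+2)  2021: Sat (+1)  … (44 more years) …
  2066: Sat (+1)  2067: Sun (+1)  2068: Tue (+2) ✓  2069: Wed (+1)  2070: Thu (+1)
  2071: Fri (+1)  2072: Sun (+2)  2073: Mon (+1)  2074: Tue (+1) ✓  2075: Wed (+1)
  2076: Fri (+2)  2077: Sat (+1)  2078: Sun (+1)  2079: Mon (+1)
Tuesday years: 2012, 2018, 2029, 2035, 2040, 2046, 2057, 2063, 2068, 2074 — 10 in total.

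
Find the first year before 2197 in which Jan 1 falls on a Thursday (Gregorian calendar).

Jan 1 advances by 2 weekdays after a leap year and by 1 after a common year.
2197: Jan 1 is Sunday.
2196: Friday (leap)
2195: Thursday
2195 begins on a Thursday

2195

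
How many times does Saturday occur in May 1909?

5

May 1909 has 31 days and begins on Saturday.
The first Saturday is May 1.
Saturdays fall on 1, 8, 15, 22, 29 — that's 5.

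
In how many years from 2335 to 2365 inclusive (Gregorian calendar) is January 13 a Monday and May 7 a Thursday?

2

Check each year's weekday for January 13 and May 7:
  2335: Sun/Tue  2336: Mon/Thu ✓  2337: Wed/Fri  2338: Thu/Sat  2339: Fri/Sun  2340: Sat/Tue  2341: Mon/Wed  2342: Tue/Thu  2343: Wed/Fri  2344: Thu/Sun  2345: Sat/Mon  2346: Sun/Tue  2347: Mon/Wed  2348: Tue/Fri  …(3 more)…  2352: Sun/Wed  2353: Tue/Thu  2354: Wed/Fri  2355: Thu/Sat  2356: Fri/Mon  2357: Sun/Tue  2358: Mon/Wed  2359: Tue/Thu  2360: Wed/Sat  2361: Fri/Sun  2362: Sat/Mon  2363: Sun/Tue  2364: Mon/Thu ✓  2365: Wed/Fri
Both conditions hold in: 2336, 2364 — 2.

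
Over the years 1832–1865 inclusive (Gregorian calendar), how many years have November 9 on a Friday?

Track November 9's weekday year by year (advancing +1, or +2 across a Feb 29):
  1832: Fri ✓  1833: Sat (+1)  1834: Sun (+1)  1835: Mon (+1)  1836: Wed (+2)
  1837: Thu (+1)  1838: Fri (+1) ✓  1839: Sat (+1)  1840: Mon (+2)  1841: Tue (+1)
  1842: Wed (+1)  1843: Thu (+1)  1844: Sat (+2)  1845: Sun (+1)  … (6 more years) …
  1852: Tue (+2)  1853: Wed (+1)  1854: Thu (+1)  1855: Fri (+1) ✓  1856: Sun (+2)
  1857: Mon (+1)  1858: Tue (+1)  1859: Wed (+1)  1860: Fri (+2) ✓  1861: Sat (+1)
  1862: Sun (+1)  1863: Mon (+1)  1864: Wed (+2)  1865: Thu (+1)
Friday years: 1832, 1838, 1849, 1855, 1860 — 5 in total.

5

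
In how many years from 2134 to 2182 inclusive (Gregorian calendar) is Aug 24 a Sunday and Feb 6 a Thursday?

5

Check each year's weekday for Aug 24 and Feb 6:
  2134: Tue/Sat  2135: Wed/Sun  2136: Fri/Mon  2137: Sat/Wed  2138: Sun/Thu ✓  2139: Mon/Fri  2140: Wed/Sat  2141: Thu/Mon  2142: Fri/Tue  2143: Sat/Wed  2144: Mon/Thu  2145: Tue/Sat  2146: Wed/Sun  2147: Thu/Mon  …(21 more)…  2169: Thu/Mon  2170: Fri/Tue  2171: Sat/Wed  2172: Mon/Thu  2173: Tue/Sat  2174: Wed/Sun  2175: Thu/Mon  2176: Sat/Tue  2177: Sun/Thu ✓  2178: Mon/Fri  2179: Tue/Sat  2180: Thu/Sun  2181: Fri/Tue  2182: Sat/Wed
Both conditions hold in: 2138, 2149, 2155, 2166, 2177 — 5.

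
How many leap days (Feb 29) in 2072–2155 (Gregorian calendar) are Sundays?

Leap years in 2072–2155: 20 of them.
Feb 29 weekday advances by 5 (mod 7) from one leap year to the next four years later (or differs when a century non-leap intervenes).
Leap-day weekdays: 2072:Mon 2076:Sat 2080:Thu 2084:Tue 2088:Sun✓ 2092:Fri 2096:Wed 2104:Fri 2108:Wed 2112:Mon 2116:Sat 2120:Thu 2124:Tue 2128:Sun✓ 2132:Fri 2136:Wed 2140:Mon 2144:Sat 2148:Thu 2152:Tue
Sunday: 2088, 2128 → 2.

2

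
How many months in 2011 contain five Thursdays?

A month of length L has five Thursdays iff its first Thursday is on day ≤ L−28 (so day 1–3 in a 31-day month, 1–2 in a 30-day month, day 1 in a leap February).
Checking each month of 2011: Jan starts Sat (31d); Feb starts Tue (28d); Mar starts Tue (31d) ✓; Apr starts Fri (30d); May starts Sun (31d); Jun starts Wed (30d) ✓; Jul starts Fri (31d); Aug starts Mon (31d); Sep starts Thu (30d) ✓; Oct starts Sat (31d); Nov starts Tue (30d); Dec starts Thu (31d) ✓.
Five-Thursday months: March, June, September, December → 4.

4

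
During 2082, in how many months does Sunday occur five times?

4

A month of length L has five Sundays iff its first Sunday is on day ≤ L−28 (so day 1–3 in a 31-day month, 1–2 in a 30-day month, day 1 in a leap February).
Checking each month of 2082: Jan starts Thu (31d); Feb starts Sun (28d); Mar starts Sun (31d) ✓; Apr starts Wed (30d); May starts Fri (31d) ✓; Jun starts Mon (30d); Jul starts Wed (31d); Aug starts Sat (31d) ✓; Sep starts Tue (30d); Oct starts Thu (31d); Nov starts Sun (30d) ✓; Dec starts Tue (31d).
Five-Sunday months: March, May, August, November → 4.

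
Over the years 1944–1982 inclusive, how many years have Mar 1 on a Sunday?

5

Track Mar 1's weekday year by year (advancing +1, or +2 across a Feb 29):
  1944: Wed  1945: Thu (+1)  1946: Fri (+1)  1947: Sat (+1)  1948: Mon (+2)
  1949: Tue (+1)  1950: Wed (+1)  1951: Thu (+1)  1952: Sat (+2)  1953: Sun (+1) ✓
  1954: Mon (+1)  1955: Tue (+1)  1956: Thu (+2)  1957: Fri (+1)  … (11 more years) …
  1969: Sat (+1)  1970: Sun (+1) ✓  1971: Mon (+1)  1972: Wed (+2)  1973: Thu (+1)
  1974: Fri (+1)  1975: Sat (+1)  1976: Mon (+2)  1977: Tue (+1)  1978: Wed (+1)
  1979: Thu (+1)  1980: Sat (+2)  1981: Sun (+1) ✓  1982: Mon (+1)
Sunday years: 1953, 1959, 1964, 1970, 1981 — 5 in total.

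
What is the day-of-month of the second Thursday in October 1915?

14

October 1, 1915 is a Friday, so the first Thursday is the 7th.
The second Thursday is 7 + 7 = 14.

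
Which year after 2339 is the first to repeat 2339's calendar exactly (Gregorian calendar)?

Two years share a calendar iff Jan 1 falls on the same weekday and both are leap or both are common. 2339: Jan 1 is Sunday, common year.
2340: Jan 1 Monday, leap
2341: Jan 1 Wednesday, common
2342: Jan 1 Thursday, common
2343: Jan 1 Friday, common
2344: Jan 1 Saturday, leap
2345: Jan 1 Monday, common
2346: Jan 1 Tuesday, common
2347: Jan 1 Wednesday, common
2348: Jan 1 Thursday, leap
2349: Jan 1 Saturday, common
2350: Jan 1 Sunday, common
2350 matches on both conditions.

2350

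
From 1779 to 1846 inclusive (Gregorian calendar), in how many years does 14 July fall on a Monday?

Track 14 July's weekday year by year (advancing +1, or +2 across a Feb 29):
  1779: Wed  1780: Fri (+2)  1781: Sat (+1)  1782: Sun (+1)  1783: Mon (+1) ✓
  1784: Wed (+2)  1785: Thu (+1)  1786: Fri (+1)  1787: Sat (+1)  1788: Mon (+2) ✓
  1789: Tue (+1)  1790: Wed (+1)  1791: Thu (+1)  1792: Sat (+2)  … (40 more years) …
  1833: Sun (+1)  1834: Mon (+1) ✓  1835: Tue (+1)  1836: Thu (+2)  1837: Fri (+1)
  1838: Sat (+1)  1839: Sun (+1)  1840: Tue (+2)  1841: Wed (+1)  1842: Thu (+1)
  1843: Fri (+1)  1844: Sun (+2)  1845: Mon (+1) ✓  1846: Tue (+1)
Monday years: 1783, 1788, 1794, 1800, 1806, 1817, 1823, 1828, 1834, 1845 — 10 in total.

10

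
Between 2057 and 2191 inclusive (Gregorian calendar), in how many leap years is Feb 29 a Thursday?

4

Leap years in 2057–2191: 32 of them.
Feb 29 weekday advances by 5 (mod 7) from one leap year to the next four years later (or differs when a century non-leap intervenes).
Leap-day weekdays: 2060:Sun 2064:Fri 2068:Wed 2072:Mon 2076:Sat 2080:Thu✓ 2084:Tue 2088:Sun 2092:Fri 2096:Wed 2104:Fri 2108:Wed 2112:Mon …(6 more)… 2140:Mon 2144:Sat 2148:Thu✓ 2152:Tue 2156:Sun 2160:Fri 2164:Wed 2168:Mon 2172:Sat 2176:Thu✓ 2180:Tue 2184:Sun 2188:Fri
Thursday: 2080, 2120, 2148, 2176 → 4.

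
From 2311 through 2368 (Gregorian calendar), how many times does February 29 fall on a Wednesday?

Leap years in 2311–2368: 15 of them.
Feb 29 weekday advances by 5 (mod 7) from one leap year to the next four years later (or differs when a century non-leap intervenes).
Leap-day weekdays: 2312:Thu 2316:Tue 2320:Sun 2324:Fri 2328:Wed✓ 2332:Mon 2336:Sat 2340:Thu 2344:Tue 2348:Sun 2352:Fri 2356:Wed✓ 2360:Mon 2364:Sat 2368:Thu
Wednesday: 2328, 2356 → 2.

2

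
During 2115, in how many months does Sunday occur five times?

A month of length L has five Sundays iff its first Sunday is on day ≤ L−28 (so day 1–3 in a 31-day month, 1–2 in a 30-day month, day 1 in a leap February).
Checking each month of 2115: Jan starts Tue (31d); Feb starts Fri (28d); Mar starts Fri (31d) ✓; Apr starts Mon (30d); May starts Wed (31d); Jun starts Sat (30d) ✓; Jul starts Mon (31d); Aug starts Thu (31d); Sep starts Sun (30d) ✓; Oct starts Tue (31d); Nov starts Fri (30d); Dec starts Sun (31d) ✓.
Five-Sunday months: March, June, September, December → 4.

4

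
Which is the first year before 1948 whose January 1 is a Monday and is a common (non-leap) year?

1945

Jan 1 advances by 2 weekdays after a leap year and by 1 after a common year.
1948: Jan 1 is Thursday (leap).
1947: Wednesday
1946: Tuesday
1945: Monday
1945 begins on a Monday and is a common year.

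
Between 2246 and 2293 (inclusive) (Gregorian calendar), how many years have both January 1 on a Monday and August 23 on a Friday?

Check each year's weekday for January 1 and August 23:
  2246: Thu/Sun  2247: Fri/Mon  2248: Sat/Wed  2249: Mon/Thu  2250: Tue/Fri  2251: Wed/Sat  2252: Thu/Mon  2253: Sat/Tue  2254: Sun/Wed  2255: Mon/Thu  2256: Tue/Sat  2257: Thu/Sun  2258: Fri/Mon  2259: Sat/Tue  …(20 more)…  2280: Thu/Mon  2281: Sat/Tue  2282: Sun/Wed  2283: Mon/Thu  2284: Tue/Sat  2285: Thu/Sun  2286: Fri/Mon  2287: Sat/Tue  2288: Sun/Thu  2289: Tue/Fri  2290: Wed/Sat  2291: Thu/Sun  2292: Fri/Tue  2293: Sun/Wed
Both conditions hold in: 2272 — 1.

1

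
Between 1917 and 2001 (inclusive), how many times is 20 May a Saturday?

12

Track 20 May's weekday year by year (advancing +1, or +2 across a Feb 29):
  1917: Sun  1918: Mon (+1)  1919: Tue (+1)  1920: Thu (+2)  1921: Fri (+1)
  1922: Sat (+1) ✓  1923: Sun (+1)  1924: Tue (+2)  1925: Wed (+1)  1926: Thu (+1)
  1927: Fri (+1)  1928: Sun (+2)  1929: Mon (+1)  1930: Tue (+1)  … (57 more years) …
  1988: Fri (+2)  1989: Sat (+1) ✓  1990: Sun (+1)  1991: Mon (+1)  1992: Wed (+2)
  1993: Thu (+1)  1994: Fri (+1)  1995: Sat (+1) ✓  1996: Mon (+2)  1997: Tue (+1)
  1998: Wed (+1)  1999: Thu (+1)  2000: Sat (+2) ✓  2001: Sun (+1)
Saturday years: 1922, 1933, 1939, 1944, 1950, 1961, 1967, 1972, 1978, 1989, 1995, 2000 — 12 in total.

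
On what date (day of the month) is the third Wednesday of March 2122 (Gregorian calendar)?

March 1, 2122 is a Sunday, so the first Wednesday is the 4th.
The third Wednesday is 4 + 14 = 18.

18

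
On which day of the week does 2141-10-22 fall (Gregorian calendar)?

January 1, 2141 is a Sunday.
October 22 is day 295 of the year, i.e. 294 days after Jan 1.
294 mod 7 = 0, so advance 0 weekdays from Sunday: Sunday.

Sunday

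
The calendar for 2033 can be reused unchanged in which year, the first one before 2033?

Two years share a calendar iff Jan 1 falls on the same weekday and both are leap or both are common. 2033: Jan 1 is Saturday, common year.
2032: Jan 1 Thursday, leap
2031: Jan 1 Wednesday, common
2030: Jan 1 Tuesday, common
2029: Jan 1 Monday, common
2028: Jan 1 Saturday, leap
2027: Jan 1 Friday, common
2026: Jan 1 Thursday, common
2025: Jan 1 Wednesday, common
2024: Jan 1 Monday, leap
2023: Jan 1 Sunday, common
2022: Jan 1 Saturday, common
2022 matches on both conditions.

2022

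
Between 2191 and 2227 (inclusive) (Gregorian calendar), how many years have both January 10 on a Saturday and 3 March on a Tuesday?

4

Check each year's weekday for January 10 and 3 March:
  2191: Mon/Thu  2192: Tue/Sat  2193: Thu/Sun  2194: Fri/Mon  2195: Sat/Tue ✓  2196: Sun/Thu  2197: Tue/Fri  2198: Wed/Sat  2199: Thu/Sun  2200: Fri/Mon  2201: Sat/Tue ✓  2202: Sun/Wed  2203: Mon/Thu  2204: Tue/Sat  …(9 more)…  2214: Mon/Thu  2215: Tue/Fri  2216: Wed/Sun  2217: Fri/Mon  2218: Sat/Tue ✓  2219: Sun/Wed  2220: Mon/Fri  2221: Wed/Sat  2222: Thu/Sun  2223: Fri/Mon  2224: Sat/Wed  2225: Mon/Thu  2226: Tue/Fri  2227: Wed/Sat
Both conditions hold in: 2195, 2201, 2207, 2218 — 4.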